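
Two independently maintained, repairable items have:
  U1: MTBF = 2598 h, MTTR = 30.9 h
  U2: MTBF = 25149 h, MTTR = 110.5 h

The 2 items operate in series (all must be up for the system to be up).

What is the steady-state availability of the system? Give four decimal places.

0.9839

A(U1) = MTBF/(MTBF+MTTR) = 2598/(2598+30.9) = 0.988246
A(U2) = MTBF/(MTBF+MTTR) = 25149/(25149+110.5) = 0.995625
Series availability: 0.988246 × 0.995625 = 0.9839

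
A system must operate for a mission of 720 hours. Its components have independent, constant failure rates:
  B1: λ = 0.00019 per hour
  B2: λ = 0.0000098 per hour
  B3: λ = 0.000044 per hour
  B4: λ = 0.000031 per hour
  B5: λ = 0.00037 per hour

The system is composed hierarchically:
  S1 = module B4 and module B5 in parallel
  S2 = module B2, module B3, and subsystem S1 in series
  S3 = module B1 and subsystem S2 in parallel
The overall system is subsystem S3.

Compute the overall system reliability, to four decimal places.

0.9945

R(B1) = exp(−0.00019 × 720) = 0.872145
R(B2) = exp(−0.0000098 × 720) = 0.992969
R(B3) = exp(−0.000044 × 720) = 0.968817
R(B4) = exp(−0.000031 × 720) = 0.977927
R(B5) = exp(−0.00037 × 720) = 0.766133
Parallel (B4 and B5): 1 − (1 − 0.977927)(1 − 0.766133) = 0.994838
Series (B2, B3, and [0.994838]): 0.992969 × 0.968817 × 0.994838 = 0.957039
Parallel (B1 and [0.957039]): 1 − (1 − 0.872145)(1 − 0.957039) = 0.9945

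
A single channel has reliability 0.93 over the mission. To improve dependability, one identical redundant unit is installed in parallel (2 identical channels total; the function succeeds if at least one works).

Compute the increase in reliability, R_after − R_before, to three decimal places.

0.065

R_before = 0.93
R_after = 1 − (1 − 0.93)^2 = 0.995
ΔR = 0.995 − 0.93 = 0.065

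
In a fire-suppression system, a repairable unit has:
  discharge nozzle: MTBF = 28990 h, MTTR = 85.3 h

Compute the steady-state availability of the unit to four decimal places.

A(discharge nozzle) = MTBF/(MTBF+MTTR) = 28990/(28990+85.3) = 0.9971

0.9971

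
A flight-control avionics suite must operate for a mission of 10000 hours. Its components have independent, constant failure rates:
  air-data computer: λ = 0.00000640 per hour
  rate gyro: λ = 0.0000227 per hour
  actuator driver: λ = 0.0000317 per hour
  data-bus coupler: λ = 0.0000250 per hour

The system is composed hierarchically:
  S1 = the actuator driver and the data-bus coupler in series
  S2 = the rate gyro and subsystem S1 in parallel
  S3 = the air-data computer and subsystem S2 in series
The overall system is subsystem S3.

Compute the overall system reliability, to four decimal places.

0.8556

R(air-data computer) = exp(−0.00000640 × 10000) = 0.938005
R(rate gyro) = exp(−0.0000227 × 10000) = 0.796921
R(actuator driver) = exp(−0.0000317 × 10000) = 0.728331
R(data-bus coupler) = exp(−0.0000250 × 10000) = 0.778801
Series (actuator driver and data-bus coupler): 0.728331 × 0.778801 = 0.567225
Parallel (rate gyro and [0.567225]): 1 − (1 − 0.796921)(1 − 0.567225) = 0.912112
Series (air-data computer and [0.912112]): 0.938005 × 0.912112 = 0.8556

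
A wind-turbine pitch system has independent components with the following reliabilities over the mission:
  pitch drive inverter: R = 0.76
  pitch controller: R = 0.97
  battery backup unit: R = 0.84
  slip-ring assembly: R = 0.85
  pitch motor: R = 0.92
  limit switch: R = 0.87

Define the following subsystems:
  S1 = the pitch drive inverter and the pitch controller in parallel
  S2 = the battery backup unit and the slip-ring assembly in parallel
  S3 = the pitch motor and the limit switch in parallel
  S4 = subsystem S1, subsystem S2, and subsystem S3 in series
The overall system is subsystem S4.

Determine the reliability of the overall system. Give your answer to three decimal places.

0.959

Parallel (pitch drive inverter and pitch controller): 1 − (1 − 0.76000)(1 − 0.97000) = 0.99280
Parallel (battery backup unit and slip-ring assembly): 1 − (1 − 0.84000)(1 − 0.85000) = 0.97600
Parallel (pitch motor and limit switch): 1 − (1 − 0.92000)(1 − 0.87000) = 0.98960
Series ([0.99280], [0.97600], and [0.98960]): 0.99280 × 0.97600 × 0.98960 = 0.959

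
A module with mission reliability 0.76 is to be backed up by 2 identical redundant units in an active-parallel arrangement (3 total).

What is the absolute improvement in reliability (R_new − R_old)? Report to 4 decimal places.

0.2262

R_before = 0.76
R_after = 1 − (1 − 0.76)^3 = 0.9862
ΔR = 0.9862 − 0.76 = 0.2262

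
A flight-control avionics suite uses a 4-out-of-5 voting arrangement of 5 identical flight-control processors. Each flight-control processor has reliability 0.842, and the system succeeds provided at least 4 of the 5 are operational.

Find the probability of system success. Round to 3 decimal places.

0.820

R = Σ_{i=4}^{5} C(5,i) p^i (1−p)^{5−i} with p = 0.842
C(5,4)·0.842^4·0.158^1 = 0.39708
C(5,5)·0.842^5·0.158^0 = 0.42321
Sum = 0.820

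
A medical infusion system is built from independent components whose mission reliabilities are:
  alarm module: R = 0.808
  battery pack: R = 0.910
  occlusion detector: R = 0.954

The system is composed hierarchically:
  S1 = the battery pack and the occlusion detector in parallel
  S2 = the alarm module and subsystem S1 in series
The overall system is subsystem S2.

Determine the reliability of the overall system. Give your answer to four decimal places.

Parallel (battery pack and occlusion detector): 1 − (1 − 0.910000)(1 − 0.954000) = 0.995860
Series (alarm module and [0.995860]): 0.808000 × 0.995860 = 0.8047

0.8047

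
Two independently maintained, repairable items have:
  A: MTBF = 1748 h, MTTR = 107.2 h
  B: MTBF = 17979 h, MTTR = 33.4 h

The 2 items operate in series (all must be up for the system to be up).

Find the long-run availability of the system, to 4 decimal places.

A(A) = MTBF/(MTBF+MTTR) = 1748/(1748+107.2) = 0.942216
A(B) = MTBF/(MTBF+MTTR) = 17979/(17979+33.4) = 0.998146
Series availability: 0.942216 × 0.998146 = 0.9405

0.9405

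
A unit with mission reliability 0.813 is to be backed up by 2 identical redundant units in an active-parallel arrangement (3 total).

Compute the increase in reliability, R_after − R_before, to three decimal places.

R_before = 0.813
R_after = 1 − (1 − 0.813)^3 = 0.993
ΔR = 0.993 − 0.813 = 0.180

0.180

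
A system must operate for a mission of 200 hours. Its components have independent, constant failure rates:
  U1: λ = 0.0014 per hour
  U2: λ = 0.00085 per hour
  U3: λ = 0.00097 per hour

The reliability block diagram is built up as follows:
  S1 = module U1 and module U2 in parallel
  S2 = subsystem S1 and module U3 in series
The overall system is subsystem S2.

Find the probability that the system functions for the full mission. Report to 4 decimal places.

0.7922

R(U1) = exp(−0.0014 × 200) = 0.755784
R(U2) = exp(−0.00085 × 200) = 0.843665
R(U3) = exp(−0.00097 × 200) = 0.823658
Parallel (U1 and U2): 1 − (1 − 0.755784)(1 − 0.843665) = 0.961820
Series ([0.961820] and U3): 0.961820 × 0.823658 = 0.7922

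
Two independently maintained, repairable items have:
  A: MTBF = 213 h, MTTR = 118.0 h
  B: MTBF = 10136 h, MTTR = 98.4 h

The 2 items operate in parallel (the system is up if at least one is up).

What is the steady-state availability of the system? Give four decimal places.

0.9966

A(A) = MTBF/(MTBF+MTTR) = 213/(213+118.0) = 0.643505
A(B) = MTBF/(MTBF+MTTR) = 10136/(10136+98.4) = 0.990385
Parallel availability: 1 − (1 − 0.643505)(1 − 0.990385) = 0.9966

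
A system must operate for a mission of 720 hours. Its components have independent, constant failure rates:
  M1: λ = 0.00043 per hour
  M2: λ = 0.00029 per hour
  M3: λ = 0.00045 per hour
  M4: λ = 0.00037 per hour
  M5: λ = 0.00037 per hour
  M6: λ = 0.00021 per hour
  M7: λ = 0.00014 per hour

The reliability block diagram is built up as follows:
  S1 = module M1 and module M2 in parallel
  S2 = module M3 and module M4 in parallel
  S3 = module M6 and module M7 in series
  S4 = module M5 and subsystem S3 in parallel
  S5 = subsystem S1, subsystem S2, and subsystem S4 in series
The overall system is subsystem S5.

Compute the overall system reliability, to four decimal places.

R(M1) = exp(−0.00043 × 720) = 0.733740
R(M2) = exp(−0.00029 × 720) = 0.811558
R(M3) = exp(−0.00045 × 720) = 0.723250
R(M4) = exp(−0.00037 × 720) = 0.766133
R(M5) = exp(−0.00037 × 720) = 0.766133
R(M6) = exp(−0.00021 × 720) = 0.859676
R(M7) = exp(−0.00014 × 720) = 0.904114
Parallel (M1 and M2): 1 − (1 − 0.733740)(1 − 0.811558) = 0.949825
Parallel (M3 and M4): 1 − (1 − 0.723250)(1 − 0.766133) = 0.935277
Series (M6 and M7): 0.859676 × 0.904114 = 0.777245
Parallel (M5 and [0.777245]): 1 − (1 − 0.766133)(1 − 0.777245) = 0.947905
Series ([0.949825], [0.935277], and [0.947905]): 0.949825 × 0.935277 × 0.947905 = 0.8421

0.8421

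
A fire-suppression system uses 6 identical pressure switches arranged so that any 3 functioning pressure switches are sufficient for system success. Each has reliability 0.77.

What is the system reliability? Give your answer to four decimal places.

0.9720

R = Σ_{i=3}^{6} C(6,i) p^i (1−p)^{6−i} with p = 0.77
C(6,3)·0.77^3·0.23^3 = 0.111093
C(6,4)·0.77^4·0.23^2 = 0.278939
C(6,5)·0.77^5·0.23^1 = 0.373536
C(6,6)·0.77^6·0.23^0 = 0.208422
Sum = 0.9720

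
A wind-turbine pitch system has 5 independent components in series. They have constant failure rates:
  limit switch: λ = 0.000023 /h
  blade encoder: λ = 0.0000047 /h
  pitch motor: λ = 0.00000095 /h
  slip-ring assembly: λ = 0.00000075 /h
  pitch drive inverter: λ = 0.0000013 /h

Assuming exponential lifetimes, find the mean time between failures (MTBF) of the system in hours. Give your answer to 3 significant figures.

Series of exponential components: λ_sys = Σ λ_i
λ_sys = 0.000023 + 0.0000047 + 0.00000095 + 0.00000075 + 0.0000013 = 3.0700e-05 /h
MTBF = 1 / λ_sys = 32600 h

32600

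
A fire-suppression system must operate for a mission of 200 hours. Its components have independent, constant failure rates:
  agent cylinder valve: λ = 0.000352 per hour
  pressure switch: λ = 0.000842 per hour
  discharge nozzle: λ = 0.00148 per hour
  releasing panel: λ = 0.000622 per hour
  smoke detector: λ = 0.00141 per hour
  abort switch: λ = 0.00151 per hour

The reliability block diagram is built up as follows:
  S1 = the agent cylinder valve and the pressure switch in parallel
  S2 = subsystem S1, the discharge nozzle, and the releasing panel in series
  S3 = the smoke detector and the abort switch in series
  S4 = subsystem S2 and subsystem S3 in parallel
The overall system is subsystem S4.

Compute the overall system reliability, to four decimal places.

0.8451

R(agent cylinder valve) = exp(−0.000352 × 200) = 0.932021
R(pressure switch) = exp(−0.000842 × 200) = 0.845016
R(discharge nozzle) = exp(−0.00148 × 200) = 0.743787
R(releasing panel) = exp(−0.000622 × 200) = 0.883027
R(smoke detector) = exp(−0.00141 × 200) = 0.754274
R(abort switch) = exp(−0.00151 × 200) = 0.739338
Parallel (agent cylinder valve and pressure switch): 1 − (1 − 0.932021)(1 − 0.845016) = 0.989464
Series ([0.989464], discharge nozzle, and releasing panel): 0.989464 × 0.743787 × 0.883027 = 0.649864
Series (smoke detector and abort switch): 0.754274 × 0.739338 = 0.557663
Parallel ([0.649864] and [0.557663]): 1 − (1 − 0.649864)(1 − 0.557663) = 0.8451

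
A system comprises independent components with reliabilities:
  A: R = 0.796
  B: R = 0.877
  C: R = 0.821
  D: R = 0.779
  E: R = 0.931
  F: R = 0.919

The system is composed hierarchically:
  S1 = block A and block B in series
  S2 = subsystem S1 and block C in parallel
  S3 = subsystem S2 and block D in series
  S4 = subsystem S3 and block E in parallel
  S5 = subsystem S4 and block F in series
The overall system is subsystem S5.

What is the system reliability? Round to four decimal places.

0.9023

Series (A and B): 0.796000 × 0.877000 = 0.698092
Parallel ([0.698092] and C): 1 − (1 − 0.698092)(1 − 0.821000) = 0.945958
Series ([0.945958] and D): 0.945958 × 0.779000 = 0.736901
Parallel ([0.736901] and E): 1 − (1 − 0.736901)(1 − 0.931000) = 0.981846
Series ([0.981846] and F): 0.981846 × 0.919000 = 0.9023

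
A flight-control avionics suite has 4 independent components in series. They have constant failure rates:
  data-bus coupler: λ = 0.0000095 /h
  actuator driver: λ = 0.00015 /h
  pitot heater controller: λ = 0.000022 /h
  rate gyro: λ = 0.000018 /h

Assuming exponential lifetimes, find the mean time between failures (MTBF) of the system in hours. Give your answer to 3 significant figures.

5010

Series of exponential components: λ_sys = Σ λ_i
λ_sys = 0.0000095 + 0.00015 + 0.000022 + 0.000018 = 1.9950e-04 /h
MTBF = 1 / λ_sys = 5010 h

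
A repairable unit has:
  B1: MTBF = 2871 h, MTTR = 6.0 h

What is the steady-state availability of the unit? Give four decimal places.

A(B1) = MTBF/(MTBF+MTTR) = 2871/(2871+6.0) = 0.9979

0.9979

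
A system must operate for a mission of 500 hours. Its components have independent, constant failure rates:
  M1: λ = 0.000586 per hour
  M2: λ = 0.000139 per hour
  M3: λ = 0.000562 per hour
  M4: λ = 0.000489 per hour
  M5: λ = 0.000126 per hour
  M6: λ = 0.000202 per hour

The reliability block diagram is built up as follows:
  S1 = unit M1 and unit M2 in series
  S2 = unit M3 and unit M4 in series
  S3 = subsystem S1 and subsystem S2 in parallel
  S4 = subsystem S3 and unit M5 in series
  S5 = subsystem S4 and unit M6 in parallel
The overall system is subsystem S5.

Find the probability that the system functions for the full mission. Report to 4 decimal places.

0.9829

R(M1) = exp(−0.000586 × 500) = 0.746022
R(M2) = exp(−0.000139 × 500) = 0.932860
R(M3) = exp(−0.000562 × 500) = 0.755028
R(M4) = exp(−0.000489 × 500) = 0.783096
R(M5) = exp(−0.000126 × 500) = 0.938943
R(M6) = exp(−0.000202 × 500) = 0.903933
Series (M1 and M2): 0.746022 × 0.932860 = 0.695934
Series (M3 and M4): 0.755028 × 0.783096 = 0.591259
Parallel ([0.695934] and [0.591259]): 1 − (1 − 0.695934)(1 − 0.591259) = 0.875716
Series ([0.875716] and M5): 0.875716 × 0.938943 = 0.822247
Parallel ([0.822247] and M6): 1 − (1 − 0.822247)(1 − 0.903933) = 0.9829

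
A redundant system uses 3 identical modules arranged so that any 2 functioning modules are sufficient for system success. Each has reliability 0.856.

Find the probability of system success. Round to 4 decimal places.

R = Σ_{i=2}^{3} C(3,i) p^i (1−p)^{3−i} with p = 0.856
C(3,2)·0.856^2·0.144^1 = 0.316542
C(3,3)·0.856^3·0.144^0 = 0.627222
Sum = 0.9438

0.9438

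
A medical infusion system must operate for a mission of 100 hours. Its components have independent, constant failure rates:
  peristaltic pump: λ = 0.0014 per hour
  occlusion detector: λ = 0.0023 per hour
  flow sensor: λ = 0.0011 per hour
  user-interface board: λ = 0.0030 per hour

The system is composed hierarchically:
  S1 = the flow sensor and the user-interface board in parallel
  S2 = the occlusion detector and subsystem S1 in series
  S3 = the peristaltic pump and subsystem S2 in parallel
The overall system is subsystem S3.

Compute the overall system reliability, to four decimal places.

0.9704

R(peristaltic pump) = exp(−0.0014 × 100) = 0.869358
R(occlusion detector) = exp(−0.0023 × 100) = 0.794534
R(flow sensor) = exp(−0.0011 × 100) = 0.895834
R(user-interface board) = exp(−0.0030 × 100) = 0.740818
Parallel (flow sensor and user-interface board): 1 − (1 − 0.895834)(1 − 0.740818) = 0.973002
Series (occlusion detector and [0.973002]): 0.794534 × 0.973002 = 0.773083
Parallel (peristaltic pump and [0.773083]): 1 − (1 − 0.869358)(1 − 0.773083) = 0.9704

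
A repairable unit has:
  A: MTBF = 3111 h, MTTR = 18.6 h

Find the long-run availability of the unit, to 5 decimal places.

A(A) = MTBF/(MTBF+MTTR) = 3111/(3111+18.6) = 0.99406

0.99406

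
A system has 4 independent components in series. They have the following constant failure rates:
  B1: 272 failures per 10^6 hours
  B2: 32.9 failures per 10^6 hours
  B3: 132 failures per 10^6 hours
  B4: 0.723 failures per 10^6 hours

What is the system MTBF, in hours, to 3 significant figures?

2290

Series of exponential components: λ_sys = Σ λ_i
λ_sys = 0.000272 + 0.0000329 + 0.000132 + 0.000000723 = 4.3762e-04 /h
MTBF = 1 / λ_sys = 2290 h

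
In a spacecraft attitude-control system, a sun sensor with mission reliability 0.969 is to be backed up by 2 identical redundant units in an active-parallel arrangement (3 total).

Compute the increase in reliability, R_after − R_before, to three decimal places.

R_before = 0.969
R_after = 1 − (1 − 0.969)^3 = 1.000
ΔR = 1.000 − 0.969 = 0.031

0.031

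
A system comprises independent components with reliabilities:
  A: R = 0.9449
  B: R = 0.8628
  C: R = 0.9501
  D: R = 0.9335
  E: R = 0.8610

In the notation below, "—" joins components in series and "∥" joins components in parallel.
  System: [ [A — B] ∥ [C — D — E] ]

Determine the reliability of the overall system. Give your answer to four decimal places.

Series (A and B): 0.944900 × 0.862800 = 0.815260
Series (C, D, and E): 0.950100 × 0.933500 × 0.861000 = 0.763637
Parallel ([0.815260] and [0.763637]): 1 − (1 − 0.815260)(1 − 0.763637) = 0.9563

0.9563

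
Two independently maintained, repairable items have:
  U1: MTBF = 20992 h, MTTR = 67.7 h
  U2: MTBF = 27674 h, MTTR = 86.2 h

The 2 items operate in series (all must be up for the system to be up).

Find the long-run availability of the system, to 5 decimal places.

A(U1) = MTBF/(MTBF+MTTR) = 20992/(20992+67.7) = 0.996785
A(U2) = MTBF/(MTBF+MTTR) = 27674/(27674+86.2) = 0.996895
Series availability: 0.996785 × 0.996895 = 0.99369

0.99369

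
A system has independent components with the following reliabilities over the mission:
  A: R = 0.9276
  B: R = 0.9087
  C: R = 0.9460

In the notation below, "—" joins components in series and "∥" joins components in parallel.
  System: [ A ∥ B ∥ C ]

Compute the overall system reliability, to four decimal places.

Parallel (A, B, and C): 1 − (1 − 0.927600)(1 − 0.908700)(1 − 0.946000) = 0.9996

0.9996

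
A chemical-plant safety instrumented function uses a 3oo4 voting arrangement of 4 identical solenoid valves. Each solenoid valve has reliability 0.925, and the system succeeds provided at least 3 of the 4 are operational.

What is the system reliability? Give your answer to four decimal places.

R = Σ_{i=3}^{4} C(4,i) p^i (1−p)^{4−i} with p = 0.925
C(4,3)·0.925^3·0.075^1 = 0.237436
C(4,4)·0.925^4·0.075^0 = 0.732094
Sum = 0.9695

0.9695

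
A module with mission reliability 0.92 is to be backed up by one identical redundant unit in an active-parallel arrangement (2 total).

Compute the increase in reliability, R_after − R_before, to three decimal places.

R_before = 0.92
R_after = 1 − (1 − 0.92)^2 = 0.994
ΔR = 0.994 − 0.92 = 0.074

0.074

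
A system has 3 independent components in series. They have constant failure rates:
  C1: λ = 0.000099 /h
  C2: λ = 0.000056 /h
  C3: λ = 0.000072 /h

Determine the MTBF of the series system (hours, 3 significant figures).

4410

Series of exponential components: λ_sys = Σ λ_i
λ_sys = 0.000099 + 0.000056 + 0.000072 = 2.2700e-04 /h
MTBF = 1 / λ_sys = 4410 h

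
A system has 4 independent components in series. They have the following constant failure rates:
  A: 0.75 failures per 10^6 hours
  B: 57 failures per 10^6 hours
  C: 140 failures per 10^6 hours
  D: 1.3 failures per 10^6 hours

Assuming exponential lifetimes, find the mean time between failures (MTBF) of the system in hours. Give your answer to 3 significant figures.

5020

Series of exponential components: λ_sys = Σ λ_i
λ_sys = 0.00000075 + 0.000057 + 0.00014 + 0.0000013 = 1.9905e-04 /h
MTBF = 1 / λ_sys = 5020 h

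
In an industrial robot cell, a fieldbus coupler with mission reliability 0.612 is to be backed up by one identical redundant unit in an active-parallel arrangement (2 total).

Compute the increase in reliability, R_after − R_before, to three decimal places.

0.237

R_before = 0.612
R_after = 1 − (1 − 0.612)^2 = 0.849
ΔR = 0.849 − 0.612 = 0.237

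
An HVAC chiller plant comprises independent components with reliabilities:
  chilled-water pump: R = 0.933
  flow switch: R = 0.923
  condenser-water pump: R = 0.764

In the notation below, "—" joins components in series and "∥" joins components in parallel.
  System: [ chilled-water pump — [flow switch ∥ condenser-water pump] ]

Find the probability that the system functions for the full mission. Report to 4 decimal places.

Parallel (flow switch and condenser-water pump): 1 − (1 − 0.923000)(1 − 0.764000) = 0.981828
Series (chilled-water pump and [0.981828]): 0.933000 × 0.981828 = 0.9160

0.9160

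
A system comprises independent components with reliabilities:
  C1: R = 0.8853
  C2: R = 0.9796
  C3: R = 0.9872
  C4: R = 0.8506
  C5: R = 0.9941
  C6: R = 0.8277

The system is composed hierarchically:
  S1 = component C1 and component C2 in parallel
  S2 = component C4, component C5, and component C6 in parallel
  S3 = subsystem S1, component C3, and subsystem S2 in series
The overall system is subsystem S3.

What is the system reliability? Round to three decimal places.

Parallel (C1 and C2): 1 − (1 − 0.88530)(1 − 0.97960) = 0.99766
Parallel (C4, C5, and C6): 1 − (1 − 0.85060)(1 − 0.99410)(1 − 0.82770) = 0.99985
Series ([0.99766], C3, and [0.99985]): 0.99766 × 0.98720 × 0.99985 = 0.985

0.985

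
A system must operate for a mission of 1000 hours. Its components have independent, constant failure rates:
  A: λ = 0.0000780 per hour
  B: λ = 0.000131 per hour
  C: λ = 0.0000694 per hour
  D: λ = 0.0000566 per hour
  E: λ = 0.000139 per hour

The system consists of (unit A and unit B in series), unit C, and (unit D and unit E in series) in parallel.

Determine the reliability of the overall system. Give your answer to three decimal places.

0.998

R(A) = exp(−0.0000780 × 1000) = 0.92496
R(B) = exp(−0.000131 × 1000) = 0.87722
R(C) = exp(−0.0000694 × 1000) = 0.93295
R(D) = exp(−0.0000566 × 1000) = 0.94497
R(E) = exp(−0.000139 × 1000) = 0.87023
Series (A and B): 0.92496 × 0.87722 = 0.81139
Series (D and E): 0.94497 × 0.87023 = 0.82234
Parallel ([0.81139], C, and [0.82234]): 1 − (1 − 0.81139)(1 − 0.93295)(1 − 0.82234) = 0.998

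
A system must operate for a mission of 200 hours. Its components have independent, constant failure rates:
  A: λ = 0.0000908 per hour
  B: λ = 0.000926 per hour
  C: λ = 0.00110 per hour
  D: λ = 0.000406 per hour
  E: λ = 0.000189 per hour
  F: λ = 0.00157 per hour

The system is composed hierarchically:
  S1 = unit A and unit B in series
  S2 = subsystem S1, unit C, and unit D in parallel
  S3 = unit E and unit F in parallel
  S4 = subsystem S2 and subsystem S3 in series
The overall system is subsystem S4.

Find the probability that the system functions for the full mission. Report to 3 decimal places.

0.987

R(A) = exp(−0.0000908 × 200) = 0.98200
R(B) = exp(−0.000926 × 200) = 0.83094
R(C) = exp(−0.00110 × 200) = 0.80252
R(D) = exp(−0.000406 × 200) = 0.92201
R(E) = exp(−0.000189 × 200) = 0.96291
R(F) = exp(−0.00157 × 200) = 0.73052
Series (A and B): 0.98200 × 0.83094 = 0.81598
Parallel ([0.81598], C, and D): 1 − (1 − 0.81598)(1 − 0.80252)(1 − 0.92201) = 0.99717
Parallel (E and F): 1 − (1 − 0.96291)(1 − 0.73052) = 0.99000
Series ([0.99717] and [0.99000]): 0.99717 × 0.99000 = 0.987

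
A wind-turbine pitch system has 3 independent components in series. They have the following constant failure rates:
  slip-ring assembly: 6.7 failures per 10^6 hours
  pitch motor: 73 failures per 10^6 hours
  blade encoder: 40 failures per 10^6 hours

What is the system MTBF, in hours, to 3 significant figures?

Series of exponential components: λ_sys = Σ λ_i
λ_sys = 0.0000067 + 0.000073 + 0.000040 = 1.1970e-04 /h
MTBF = 1 / λ_sys = 8350 h

8350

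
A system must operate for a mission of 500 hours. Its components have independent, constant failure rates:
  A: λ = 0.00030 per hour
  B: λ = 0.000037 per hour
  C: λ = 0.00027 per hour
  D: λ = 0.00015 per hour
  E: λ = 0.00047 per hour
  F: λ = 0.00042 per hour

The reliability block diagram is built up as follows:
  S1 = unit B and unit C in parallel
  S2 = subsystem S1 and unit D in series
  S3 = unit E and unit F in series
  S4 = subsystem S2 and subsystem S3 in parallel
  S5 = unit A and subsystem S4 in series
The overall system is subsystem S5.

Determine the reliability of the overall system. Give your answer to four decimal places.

0.8377

R(A) = exp(−0.00030 × 500) = 0.860708
R(B) = exp(−0.000037 × 500) = 0.981670
R(C) = exp(−0.00027 × 500) = 0.873716
R(D) = exp(−0.00015 × 500) = 0.927743
R(E) = exp(−0.00047 × 500) = 0.790571
R(F) = exp(−0.00042 × 500) = 0.810584
Parallel (B and C): 1 − (1 − 0.981670)(1 − 0.873716) = 0.997685
Series ([0.997685] and D): 0.997685 × 0.927743 = 0.925595
Series (E and F): 0.790571 × 0.810584 = 0.640824
Parallel ([0.925595] and [0.640824]): 1 − (1 − 0.925595)(1 − 0.640824) = 0.973276
Series (A and [0.973276]): 0.860708 × 0.973276 = 0.8377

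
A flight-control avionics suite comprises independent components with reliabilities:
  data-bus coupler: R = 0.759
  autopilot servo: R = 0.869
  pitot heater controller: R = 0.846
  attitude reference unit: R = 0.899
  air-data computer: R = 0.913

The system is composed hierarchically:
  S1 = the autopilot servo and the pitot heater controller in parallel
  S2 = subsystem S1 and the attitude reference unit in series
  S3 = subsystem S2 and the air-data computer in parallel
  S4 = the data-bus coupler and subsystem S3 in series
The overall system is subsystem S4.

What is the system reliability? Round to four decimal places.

Parallel (autopilot servo and pitot heater controller): 1 − (1 − 0.869000)(1 − 0.846000) = 0.979826
Series ([0.979826] and attitude reference unit): 0.979826 × 0.899000 = 0.880864
Parallel ([0.880864] and air-data computer): 1 − (1 − 0.880864)(1 − 0.913000) = 0.989635
Series (data-bus coupler and [0.989635]): 0.759000 × 0.989635 = 0.7511

0.7511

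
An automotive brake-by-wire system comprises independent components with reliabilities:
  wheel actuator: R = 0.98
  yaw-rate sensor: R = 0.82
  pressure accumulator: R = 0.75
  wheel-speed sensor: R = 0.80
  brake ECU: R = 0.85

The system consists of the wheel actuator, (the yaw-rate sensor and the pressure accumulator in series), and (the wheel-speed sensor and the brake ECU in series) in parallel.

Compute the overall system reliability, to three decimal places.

0.998

Series (yaw-rate sensor and pressure accumulator): 0.82000 × 0.75000 = 0.61500
Series (wheel-speed sensor and brake ECU): 0.80000 × 0.85000 = 0.68000
Parallel (wheel actuator, [0.61500], and [0.68000]): 1 − (1 − 0.98000)(1 − 0.61500)(1 − 0.68000) = 0.998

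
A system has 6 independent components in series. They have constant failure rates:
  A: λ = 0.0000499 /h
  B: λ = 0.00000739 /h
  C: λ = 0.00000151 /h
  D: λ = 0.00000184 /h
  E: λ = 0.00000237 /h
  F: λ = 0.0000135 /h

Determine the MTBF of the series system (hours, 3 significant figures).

13100

Series of exponential components: λ_sys = Σ λ_i
λ_sys = 0.0000499 + 0.00000739 + 0.00000151 + 0.00000184 + 0.00000237 + 0.0000135 = 7.6510e-05 /h
MTBF = 1 / λ_sys = 13100 h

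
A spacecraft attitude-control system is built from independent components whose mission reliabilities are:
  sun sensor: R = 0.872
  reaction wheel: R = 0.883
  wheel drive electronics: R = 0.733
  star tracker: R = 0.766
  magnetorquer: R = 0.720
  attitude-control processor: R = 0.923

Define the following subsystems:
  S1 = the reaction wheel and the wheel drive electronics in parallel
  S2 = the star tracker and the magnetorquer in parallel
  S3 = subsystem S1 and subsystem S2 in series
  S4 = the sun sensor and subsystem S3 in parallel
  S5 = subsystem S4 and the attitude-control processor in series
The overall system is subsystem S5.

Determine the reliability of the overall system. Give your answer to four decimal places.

0.9118

Parallel (reaction wheel and wheel drive electronics): 1 − (1 − 0.883000)(1 − 0.733000) = 0.968761
Parallel (star tracker and magnetorquer): 1 − (1 − 0.766000)(1 − 0.720000) = 0.934480
Series ([0.968761] and [0.934480]): 0.968761 × 0.934480 = 0.905288
Parallel (sun sensor and [0.905288]): 1 − (1 − 0.872000)(1 − 0.905288) = 0.987877
Series ([0.987877] and attitude-control processor): 0.987877 × 0.923000 = 0.9118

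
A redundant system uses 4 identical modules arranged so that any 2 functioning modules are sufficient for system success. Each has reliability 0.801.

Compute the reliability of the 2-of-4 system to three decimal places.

R = Σ_{i=2}^{4} C(4,i) p^i (1−p)^{4−i} with p = 0.801
C(4,2)·0.801^2·0.199^2 = 0.15245
C(4,3)·0.801^3·0.199^1 = 0.40908
C(4,4)·0.801^4·0.199^0 = 0.41165
Sum = 0.973

0.973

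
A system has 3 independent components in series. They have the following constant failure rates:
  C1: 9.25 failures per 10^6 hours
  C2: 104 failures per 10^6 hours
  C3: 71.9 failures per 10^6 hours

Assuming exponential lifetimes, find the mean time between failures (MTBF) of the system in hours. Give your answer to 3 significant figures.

Series of exponential components: λ_sys = Σ λ_i
λ_sys = 0.00000925 + 0.000104 + 0.0000719 = 1.8515e-04 /h
MTBF = 1 / λ_sys = 5400 h

5400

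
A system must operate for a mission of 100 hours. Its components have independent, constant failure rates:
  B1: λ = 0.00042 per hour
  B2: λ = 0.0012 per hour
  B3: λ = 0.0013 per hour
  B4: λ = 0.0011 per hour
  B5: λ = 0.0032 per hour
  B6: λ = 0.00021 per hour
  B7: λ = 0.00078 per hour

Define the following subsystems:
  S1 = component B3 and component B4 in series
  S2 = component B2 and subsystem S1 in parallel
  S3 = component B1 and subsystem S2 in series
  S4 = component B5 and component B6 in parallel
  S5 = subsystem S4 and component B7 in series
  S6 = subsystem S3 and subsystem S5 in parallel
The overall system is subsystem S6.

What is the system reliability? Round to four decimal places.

0.9948

R(B1) = exp(−0.00042 × 100) = 0.958870
R(B2) = exp(−0.0012 × 100) = 0.886920
R(B3) = exp(−0.0013 × 100) = 0.878095
R(B4) = exp(−0.0011 × 100) = 0.895834
R(B5) = exp(−0.0032 × 100) = 0.726149
R(B6) = exp(−0.00021 × 100) = 0.979219
R(B7) = exp(−0.00078 × 100) = 0.924964
Series (B3 and B4): 0.878095 × 0.895834 = 0.786627
Parallel (B2 and [0.786627]): 1 − (1 − 0.886920)(1 − 0.786627) = 0.975872
Series (B1 and [0.975872]): 0.958870 × 0.975872 = 0.935734
Parallel (B5 and B6): 1 − (1 − 0.726149)(1 − 0.979219) = 0.994309
Series ([0.994309] and B7): 0.994309 × 0.924964 = 0.919700
Parallel ([0.935734] and [0.919700]): 1 − (1 − 0.935734)(1 − 0.919700) = 0.9948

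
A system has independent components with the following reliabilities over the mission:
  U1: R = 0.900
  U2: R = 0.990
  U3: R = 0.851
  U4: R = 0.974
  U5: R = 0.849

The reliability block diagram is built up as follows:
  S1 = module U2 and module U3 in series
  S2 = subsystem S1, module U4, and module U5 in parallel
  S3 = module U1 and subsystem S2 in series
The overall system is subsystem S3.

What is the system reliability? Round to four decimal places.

Series (U2 and U3): 0.990000 × 0.851000 = 0.842490
Parallel ([0.842490], U4, and U5): 1 − (1 − 0.842490)(1 − 0.974000)(1 − 0.849000) = 0.999382
Series (U1 and [0.999382]): 0.900000 × 0.999382 = 0.8994

0.8994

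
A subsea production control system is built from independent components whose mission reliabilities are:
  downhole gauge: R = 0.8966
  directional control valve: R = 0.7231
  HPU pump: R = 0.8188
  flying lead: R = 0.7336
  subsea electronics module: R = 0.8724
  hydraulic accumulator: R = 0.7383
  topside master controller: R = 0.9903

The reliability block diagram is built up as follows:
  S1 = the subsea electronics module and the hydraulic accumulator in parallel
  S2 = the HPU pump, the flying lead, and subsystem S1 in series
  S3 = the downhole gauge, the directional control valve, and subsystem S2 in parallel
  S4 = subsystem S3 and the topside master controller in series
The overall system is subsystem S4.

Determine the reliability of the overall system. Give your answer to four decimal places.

Parallel (subsea electronics module and hydraulic accumulator): 1 − (1 − 0.872400)(1 − 0.738300) = 0.966607
Series (HPU pump, flying lead, and [0.966607]): 0.818800 × 0.733600 × 0.966607 = 0.580613
Parallel (downhole gauge, directional control valve, and [0.580613]): 1 − (1 − 0.896600)(1 − 0.723100)(1 − 0.580613) = 0.987992
Series ([0.987992] and topside master controller): 0.987992 × 0.990300 = 0.9784

0.9784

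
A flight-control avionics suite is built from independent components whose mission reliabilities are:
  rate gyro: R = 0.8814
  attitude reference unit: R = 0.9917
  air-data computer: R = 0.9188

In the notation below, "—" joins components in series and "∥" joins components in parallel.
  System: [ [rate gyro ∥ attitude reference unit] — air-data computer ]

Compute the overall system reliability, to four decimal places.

Parallel (rate gyro and attitude reference unit): 1 − (1 − 0.881400)(1 − 0.991700) = 0.999016
Series ([0.999016] and air-data computer): 0.999016 × 0.918800 = 0.9179

0.9179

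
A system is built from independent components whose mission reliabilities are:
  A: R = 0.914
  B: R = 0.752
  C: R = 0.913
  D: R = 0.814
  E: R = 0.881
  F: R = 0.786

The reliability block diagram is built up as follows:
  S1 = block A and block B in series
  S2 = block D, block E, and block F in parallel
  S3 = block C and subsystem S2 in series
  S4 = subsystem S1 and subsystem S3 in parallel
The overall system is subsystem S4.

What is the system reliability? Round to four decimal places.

Series (A and B): 0.914000 × 0.752000 = 0.687328
Parallel (D, E, and F): 1 − (1 − 0.814000)(1 − 0.881000)(1 − 0.786000) = 0.995263
Series (C and [0.995263]): 0.913000 × 0.995263 = 0.908675
Parallel ([0.687328] and [0.908675]): 1 − (1 − 0.687328)(1 − 0.908675) = 0.9714

0.9714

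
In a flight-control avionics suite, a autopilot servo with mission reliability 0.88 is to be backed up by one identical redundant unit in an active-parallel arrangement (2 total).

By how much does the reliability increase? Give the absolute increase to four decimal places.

R_before = 0.88
R_after = 1 − (1 − 0.88)^2 = 0.9856
ΔR = 0.9856 − 0.88 = 0.1056

0.1056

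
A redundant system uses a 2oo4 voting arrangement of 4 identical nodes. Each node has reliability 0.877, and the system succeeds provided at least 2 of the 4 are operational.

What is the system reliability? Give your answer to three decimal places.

0.993

R = Σ_{i=2}^{4} C(4,i) p^i (1−p)^{4−i} with p = 0.877
C(4,2)·0.877^2·0.123^2 = 0.06982
C(4,3)·0.877^3·0.123^1 = 0.33187
C(4,4)·0.877^4·0.123^0 = 0.59156
Sum = 0.993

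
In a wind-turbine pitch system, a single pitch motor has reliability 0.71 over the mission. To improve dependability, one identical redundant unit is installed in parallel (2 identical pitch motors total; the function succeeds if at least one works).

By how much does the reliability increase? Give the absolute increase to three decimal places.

R_before = 0.71
R_after = 1 − (1 − 0.71)^2 = 0.916
ΔR = 0.916 − 0.71 = 0.206

0.206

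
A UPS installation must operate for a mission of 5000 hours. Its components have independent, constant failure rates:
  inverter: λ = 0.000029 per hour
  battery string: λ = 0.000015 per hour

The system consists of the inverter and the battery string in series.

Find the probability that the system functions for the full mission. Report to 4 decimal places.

0.8025

R(inverter) = exp(−0.000029 × 5000) = 0.865022
R(battery string) = exp(−0.000015 × 5000) = 0.927743
Series (inverter and battery string): 0.865022 × 0.927743 = 0.8025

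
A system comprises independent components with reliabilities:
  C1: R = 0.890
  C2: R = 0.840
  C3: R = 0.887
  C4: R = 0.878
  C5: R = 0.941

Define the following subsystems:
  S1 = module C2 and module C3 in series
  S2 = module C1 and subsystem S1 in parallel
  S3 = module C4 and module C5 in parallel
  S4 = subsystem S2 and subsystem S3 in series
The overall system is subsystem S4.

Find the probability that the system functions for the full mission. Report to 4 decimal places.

Series (C2 and C3): 0.840000 × 0.887000 = 0.745080
Parallel (C1 and [0.745080]): 1 − (1 − 0.890000)(1 − 0.745080) = 0.971959
Parallel (C4 and C5): 1 − (1 − 0.878000)(1 − 0.941000) = 0.992802
Series ([0.971959] and [0.992802]): 0.971959 × 0.992802 = 0.9650

0.9650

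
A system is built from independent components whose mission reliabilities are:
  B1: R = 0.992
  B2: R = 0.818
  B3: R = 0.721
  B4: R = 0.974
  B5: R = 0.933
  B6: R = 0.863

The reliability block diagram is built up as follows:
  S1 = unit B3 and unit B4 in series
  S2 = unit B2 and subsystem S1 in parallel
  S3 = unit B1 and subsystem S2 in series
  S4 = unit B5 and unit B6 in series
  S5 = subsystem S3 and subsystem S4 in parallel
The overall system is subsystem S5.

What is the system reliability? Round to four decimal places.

0.9880

Series (B3 and B4): 0.721000 × 0.974000 = 0.702254
Parallel (B2 and [0.702254]): 1 − (1 − 0.818000)(1 − 0.702254) = 0.945810
Series (B1 and [0.945810]): 0.992000 × 0.945810 = 0.938244
Series (B5 and B6): 0.933000 × 0.863000 = 0.805179
Parallel ([0.938244] and [0.805179]): 1 − (1 − 0.938244)(1 − 0.805179) = 0.9880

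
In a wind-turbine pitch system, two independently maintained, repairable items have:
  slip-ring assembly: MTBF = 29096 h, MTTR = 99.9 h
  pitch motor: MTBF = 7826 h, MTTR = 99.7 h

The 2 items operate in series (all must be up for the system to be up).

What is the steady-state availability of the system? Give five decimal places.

0.98404

A(slip-ring assembly) = MTBF/(MTBF+MTTR) = 29096/(29096+99.9) = 0.996578
A(pitch motor) = MTBF/(MTBF+MTTR) = 7826/(7826+99.7) = 0.987421
Series availability: 0.996578 × 0.987421 = 0.98404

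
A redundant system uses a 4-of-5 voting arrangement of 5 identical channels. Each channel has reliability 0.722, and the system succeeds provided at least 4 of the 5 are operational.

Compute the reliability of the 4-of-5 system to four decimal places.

R = Σ_{i=4}^{5} C(5,i) p^i (1−p)^{5−i} with p = 0.722
C(5,4)·0.722^4·0.278^1 = 0.377714
C(5,5)·0.722^5·0.278^0 = 0.196194
Sum = 0.5739

0.5739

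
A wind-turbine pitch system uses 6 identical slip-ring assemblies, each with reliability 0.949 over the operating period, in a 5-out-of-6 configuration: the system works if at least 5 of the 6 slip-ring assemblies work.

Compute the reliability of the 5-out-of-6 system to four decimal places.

R = Σ_{i=5}^{6} C(6,i) p^i (1−p)^{6−i} with p = 0.949
C(6,5)·0.949^5·0.051^1 = 0.235533
C(6,6)·0.949^6·0.051^0 = 0.730461
Sum = 0.9660

0.9660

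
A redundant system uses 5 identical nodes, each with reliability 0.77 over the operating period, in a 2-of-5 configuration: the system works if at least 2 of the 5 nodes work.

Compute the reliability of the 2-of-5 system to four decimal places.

0.9886

R = Σ_{i=2}^{5} C(5,i) p^i (1−p)^{5−i} with p = 0.77
C(5,2)·0.77^2·0.23^3 = 0.072138
C(5,3)·0.77^3·0.23^2 = 0.241506
C(5,4)·0.77^4·0.23^1 = 0.404260
C(5,5)·0.77^5·0.23^0 = 0.270678
Sum = 0.9886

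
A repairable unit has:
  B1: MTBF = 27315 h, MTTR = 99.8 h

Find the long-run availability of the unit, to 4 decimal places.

0.9964

A(B1) = MTBF/(MTBF+MTTR) = 27315/(27315+99.8) = 0.9964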